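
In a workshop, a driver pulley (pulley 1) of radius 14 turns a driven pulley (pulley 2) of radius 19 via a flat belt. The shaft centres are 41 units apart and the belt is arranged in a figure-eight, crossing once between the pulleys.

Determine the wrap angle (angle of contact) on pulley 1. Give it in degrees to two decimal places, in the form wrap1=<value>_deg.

wrap1=287.20_deg

crossed belt: β = asin((r1+r2)/C) = asin(33/41) = 53.5985°
wrap1 = wrap2 = π + 2β = 287.1970°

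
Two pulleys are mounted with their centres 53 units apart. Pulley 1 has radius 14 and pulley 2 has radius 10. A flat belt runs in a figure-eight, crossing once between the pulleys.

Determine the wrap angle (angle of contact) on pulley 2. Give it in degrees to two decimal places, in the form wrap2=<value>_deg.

crossed belt: β = asin((r1+r2)/C) = asin(24/53) = 26.9254°
wrap1 = wrap2 = π + 2β = 233.8508°

wrap2=233.85_deg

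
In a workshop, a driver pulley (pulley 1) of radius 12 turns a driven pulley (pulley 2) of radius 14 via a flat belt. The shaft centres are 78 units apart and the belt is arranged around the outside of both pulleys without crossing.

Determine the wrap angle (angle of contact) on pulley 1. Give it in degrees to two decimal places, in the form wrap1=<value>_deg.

open belt: β = asin((r2−r1)/C) = asin(2/78) = 1.4693°
wrap1 = π − 2β = 177.0614°
wrap2 = π + 2β = 182.9386°

wrap1=177.06_deg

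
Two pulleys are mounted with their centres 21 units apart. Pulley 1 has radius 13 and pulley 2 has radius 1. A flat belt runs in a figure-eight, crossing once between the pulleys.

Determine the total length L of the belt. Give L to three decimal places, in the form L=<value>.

crossed belt: β = asin((r1+r2)/C) = asin(14/21) = 41.8103°
wrap1 = wrap2 = π + 2β = 263.6206°
tangent length = C·cosβ = 15.6525
L = (r1+r2)·wrap + 2·C·cosβ = 14·4.6010 + 2·15.6525 = 95.7196

L=95.720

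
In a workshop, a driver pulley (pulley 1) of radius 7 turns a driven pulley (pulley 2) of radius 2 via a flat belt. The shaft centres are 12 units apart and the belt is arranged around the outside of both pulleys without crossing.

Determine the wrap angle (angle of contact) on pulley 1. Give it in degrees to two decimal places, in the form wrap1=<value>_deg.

wrap1=229.25_deg

open belt: β = asin((r2−r1)/C) = asin(-5/12) = -24.6243°
wrap1 = π − 2β = 229.2486°
wrap2 = π + 2β = 130.7514°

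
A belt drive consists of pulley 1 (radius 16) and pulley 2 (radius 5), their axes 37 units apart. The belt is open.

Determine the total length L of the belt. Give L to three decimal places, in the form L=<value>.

open belt: β = asin((r2−r1)/C) = asin(-11/37) = -17.2953°
wrap1 = π − 2β = 214.5907°
wrap2 = π + 2β = 145.4093°
tangent length = C·cosβ = 35.3270
L = r1·wrap1 + r2·wrap2 + 2·C·cosβ = 16·3.7453 + 5·2.5379 + 2·35.3270 = 143.2685

L=143.268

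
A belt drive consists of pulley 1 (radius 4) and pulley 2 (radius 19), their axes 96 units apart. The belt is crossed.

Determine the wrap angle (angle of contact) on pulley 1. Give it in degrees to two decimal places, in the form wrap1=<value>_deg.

crossed belt: β = asin((r1+r2)/C) = asin(23/96) = 13.8619°
wrap1 = wrap2 = π + 2β = 207.7239°

wrap1=207.72_deg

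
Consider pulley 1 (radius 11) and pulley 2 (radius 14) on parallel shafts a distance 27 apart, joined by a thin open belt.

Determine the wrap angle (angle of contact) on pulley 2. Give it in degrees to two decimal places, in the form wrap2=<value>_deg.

open belt: β = asin((r2−r1)/C) = asin(3/27) = 6.3794°
wrap1 = π − 2β = 167.2413°
wrap2 = π + 2β = 192.7587°

wrap2=192.76_deg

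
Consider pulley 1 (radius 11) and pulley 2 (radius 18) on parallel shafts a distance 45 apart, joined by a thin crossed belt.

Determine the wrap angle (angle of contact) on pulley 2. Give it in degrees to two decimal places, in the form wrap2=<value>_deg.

crossed belt: β = asin((r1+r2)/C) = asin(29/45) = 40.1240°
wrap1 = wrap2 = π + 2β = 260.2481°

wrap2=260.25_deg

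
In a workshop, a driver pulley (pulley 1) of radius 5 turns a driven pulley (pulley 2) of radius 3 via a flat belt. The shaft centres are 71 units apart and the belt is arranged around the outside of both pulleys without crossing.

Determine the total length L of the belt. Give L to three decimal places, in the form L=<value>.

open belt: β = asin((r2−r1)/C) = asin(-2/71) = -1.6142°
wrap1 = π − 2β = 183.2284°
wrap2 = π + 2β = 176.7716°
tangent length = C·cosβ = 70.9718
L = r1·wrap1 + r2·wrap2 + 2·C·cosβ = 5·3.1979 + 3·3.0852 + 2·70.9718 = 167.1891

L=167.189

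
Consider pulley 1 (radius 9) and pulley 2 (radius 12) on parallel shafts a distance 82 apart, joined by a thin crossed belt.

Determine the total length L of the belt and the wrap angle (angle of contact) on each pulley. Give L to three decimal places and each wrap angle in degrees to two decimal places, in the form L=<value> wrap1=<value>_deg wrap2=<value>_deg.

L=235.381 wrap1=209.68_deg wrap2=209.68_deg

crossed belt: β = asin((r1+r2)/C) = asin(21/82) = 14.8386°
wrap1 = wrap2 = π + 2β = 209.6773°
tangent length = C·cosβ = 79.2654
L = (r1+r2)·wrap + 2·C·cosβ = 21·3.6596 + 2·79.2654 = 235.3815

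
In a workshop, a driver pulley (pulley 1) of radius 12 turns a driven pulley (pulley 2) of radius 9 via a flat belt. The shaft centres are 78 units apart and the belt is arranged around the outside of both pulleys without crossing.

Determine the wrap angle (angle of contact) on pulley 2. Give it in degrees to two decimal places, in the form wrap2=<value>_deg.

open belt: β = asin((r2−r1)/C) = asin(-3/78) = -2.2042°
wrap1 = π − 2β = 184.4085°
wrap2 = π + 2β = 175.5915°

wrap2=175.59_deg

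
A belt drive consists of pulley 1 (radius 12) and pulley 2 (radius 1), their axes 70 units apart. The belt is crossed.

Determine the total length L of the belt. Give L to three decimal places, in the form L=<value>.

L=183.262

crossed belt: β = asin((r1+r2)/C) = asin(13/70) = 10.7028°
wrap1 = wrap2 = π + 2β = 201.4056°
tangent length = C·cosβ = 68.7823
L = (r1+r2)·wrap + 2·C·cosβ = 13·3.5152 + 2·68.7823 = 183.2620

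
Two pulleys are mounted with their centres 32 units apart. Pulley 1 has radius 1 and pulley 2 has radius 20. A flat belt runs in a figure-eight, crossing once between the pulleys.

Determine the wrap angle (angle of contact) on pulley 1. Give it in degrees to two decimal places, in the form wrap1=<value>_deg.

crossed belt: β = asin((r1+r2)/C) = asin(21/32) = 41.0145°
wrap1 = wrap2 = π + 2β = 262.0290°

wrap1=262.03_deg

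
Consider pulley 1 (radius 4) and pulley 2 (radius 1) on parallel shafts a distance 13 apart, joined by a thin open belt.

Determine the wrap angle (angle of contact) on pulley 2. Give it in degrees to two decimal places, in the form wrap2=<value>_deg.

open belt: β = asin((r2−r1)/C) = asin(-3/13) = -13.3424°
wrap1 = π − 2β = 206.6847°
wrap2 = π + 2β = 153.3153°

wrap2=153.32_deg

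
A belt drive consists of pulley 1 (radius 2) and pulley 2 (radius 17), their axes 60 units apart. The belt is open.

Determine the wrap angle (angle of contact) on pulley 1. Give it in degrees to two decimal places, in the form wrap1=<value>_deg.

wrap1=151.04_deg

open belt: β = asin((r2−r1)/C) = asin(15/60) = 14.4775°
wrap1 = π − 2β = 151.0450°
wrap2 = π + 2β = 208.9550°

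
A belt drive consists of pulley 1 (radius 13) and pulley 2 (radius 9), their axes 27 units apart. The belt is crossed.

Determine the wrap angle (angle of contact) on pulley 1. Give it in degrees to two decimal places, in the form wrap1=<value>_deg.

crossed belt: β = asin((r1+r2)/C) = asin(22/27) = 54.5691°
wrap1 = wrap2 = π + 2β = 289.1381°

wrap1=289.14_deg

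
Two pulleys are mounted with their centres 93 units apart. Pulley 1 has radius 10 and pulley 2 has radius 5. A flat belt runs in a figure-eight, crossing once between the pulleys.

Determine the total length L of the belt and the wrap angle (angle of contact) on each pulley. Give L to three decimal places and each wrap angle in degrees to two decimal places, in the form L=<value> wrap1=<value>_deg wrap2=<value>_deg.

crossed belt: β = asin((r1+r2)/C) = asin(15/93) = 9.2818°
wrap1 = wrap2 = π + 2β = 198.5636°
tangent length = C·cosβ = 91.7824
L = (r1+r2)·wrap + 2·C·cosβ = 15·3.4656 + 2·91.7824 = 235.5485

L=235.549 wrap1=198.56_deg wrap2=198.56_deg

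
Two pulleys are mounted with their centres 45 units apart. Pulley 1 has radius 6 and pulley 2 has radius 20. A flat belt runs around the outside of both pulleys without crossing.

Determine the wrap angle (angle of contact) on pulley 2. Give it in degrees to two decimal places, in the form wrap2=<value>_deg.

wrap2=216.25_deg

open belt: β = asin((r2−r1)/C) = asin(14/45) = 18.1262°
wrap1 = π − 2β = 143.7476°
wrap2 = π + 2β = 216.2524°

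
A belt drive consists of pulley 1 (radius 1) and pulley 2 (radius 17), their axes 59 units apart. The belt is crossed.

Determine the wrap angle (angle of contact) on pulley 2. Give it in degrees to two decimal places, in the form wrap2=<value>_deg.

wrap2=215.53_deg

crossed belt: β = asin((r1+r2)/C) = asin(18/59) = 17.7633°
wrap1 = wrap2 = π + 2β = 215.5265°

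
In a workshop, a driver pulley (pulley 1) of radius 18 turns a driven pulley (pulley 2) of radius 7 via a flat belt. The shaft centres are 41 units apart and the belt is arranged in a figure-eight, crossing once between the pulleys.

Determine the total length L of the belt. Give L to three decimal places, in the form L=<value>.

crossed belt: β = asin((r1+r2)/C) = asin(25/41) = 37.5719°
wrap1 = wrap2 = π + 2β = 255.1437°
tangent length = C·cosβ = 32.4962
L = (r1+r2)·wrap + 2·C·cosβ = 25·4.4531 + 2·32.4962 = 176.3198

L=176.320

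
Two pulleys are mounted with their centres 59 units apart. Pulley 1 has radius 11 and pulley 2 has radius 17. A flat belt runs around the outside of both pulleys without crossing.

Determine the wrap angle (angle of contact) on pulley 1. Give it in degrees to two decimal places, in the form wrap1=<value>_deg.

wrap1=168.33_deg

open belt: β = asin((r2−r1)/C) = asin(6/59) = 5.8368°
wrap1 = π − 2β = 168.3264°
wrap2 = π + 2β = 191.6736°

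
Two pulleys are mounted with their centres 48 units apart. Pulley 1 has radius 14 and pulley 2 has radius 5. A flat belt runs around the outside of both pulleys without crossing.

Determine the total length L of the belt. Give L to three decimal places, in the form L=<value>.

L=157.383

open belt: β = asin((r2−r1)/C) = asin(-9/48) = -10.8069°
wrap1 = π − 2β = 201.6138°
wrap2 = π + 2β = 158.3862°
tangent length = C·cosβ = 47.1487
L = r1·wrap1 + r2·wrap2 + 2·C·cosβ = 14·3.5188 + 5·2.7644 + 2·47.1487 = 157.3828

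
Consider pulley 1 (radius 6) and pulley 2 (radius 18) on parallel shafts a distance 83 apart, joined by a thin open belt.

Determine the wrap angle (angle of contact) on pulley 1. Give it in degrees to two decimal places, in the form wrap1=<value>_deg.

open belt: β = asin((r2−r1)/C) = asin(12/83) = 8.3129°
wrap1 = π − 2β = 163.3743°
wrap2 = π + 2β = 196.6257°

wrap1=163.37_deg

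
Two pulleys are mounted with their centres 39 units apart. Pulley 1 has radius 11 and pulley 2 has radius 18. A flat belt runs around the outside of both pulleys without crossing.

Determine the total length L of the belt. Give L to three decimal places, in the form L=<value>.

open belt: β = asin((r2−r1)/C) = asin(7/39) = 10.3399°
wrap1 = π − 2β = 159.3202°
wrap2 = π + 2β = 200.6798°
tangent length = C·cosβ = 38.3667
L = r1·wrap1 + r2·wrap2 + 2·C·cosβ = 11·2.7807 + 18·3.5025 + 2·38.3667 = 170.3660

L=170.366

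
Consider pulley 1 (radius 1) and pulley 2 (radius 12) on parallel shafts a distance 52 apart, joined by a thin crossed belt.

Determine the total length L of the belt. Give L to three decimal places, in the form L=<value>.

L=148.108

crossed belt: β = asin((r1+r2)/C) = asin(13/52) = 14.4775°
wrap1 = wrap2 = π + 2β = 208.9550°
tangent length = C·cosβ = 50.3488
L = (r1+r2)·wrap + 2·C·cosβ = 13·3.6470 + 2·50.3488 = 148.1080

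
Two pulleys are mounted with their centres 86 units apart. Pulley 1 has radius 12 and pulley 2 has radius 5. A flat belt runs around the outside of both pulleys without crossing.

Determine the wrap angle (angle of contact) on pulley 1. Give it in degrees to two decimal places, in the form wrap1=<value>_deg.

open belt: β = asin((r2−r1)/C) = asin(-7/86) = -4.6688°
wrap1 = π − 2β = 189.3375°
wrap2 = π + 2β = 170.6625°

wrap1=189.34_deg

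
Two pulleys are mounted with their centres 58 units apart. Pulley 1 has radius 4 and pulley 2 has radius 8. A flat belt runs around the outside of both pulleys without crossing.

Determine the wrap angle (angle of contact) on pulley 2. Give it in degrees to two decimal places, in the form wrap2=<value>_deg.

wrap2=187.91_deg

open belt: β = asin((r2−r1)/C) = asin(4/58) = 3.9546°
wrap1 = π − 2β = 172.0909°
wrap2 = π + 2β = 187.9091°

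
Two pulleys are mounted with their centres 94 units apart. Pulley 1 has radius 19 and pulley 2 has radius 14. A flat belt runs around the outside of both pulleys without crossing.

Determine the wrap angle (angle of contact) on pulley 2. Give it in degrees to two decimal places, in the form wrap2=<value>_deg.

open belt: β = asin((r2−r1)/C) = asin(-5/94) = -3.0491°
wrap1 = π − 2β = 186.0982°
wrap2 = π + 2β = 173.9018°

wrap2=173.90_deg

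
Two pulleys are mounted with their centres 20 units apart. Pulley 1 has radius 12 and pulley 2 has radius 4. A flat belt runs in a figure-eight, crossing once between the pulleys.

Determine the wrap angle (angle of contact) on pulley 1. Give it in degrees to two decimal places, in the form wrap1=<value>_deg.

wrap1=286.26_deg

crossed belt: β = asin((r1+r2)/C) = asin(16/20) = 53.1301°
wrap1 = wrap2 = π + 2β = 286.2602°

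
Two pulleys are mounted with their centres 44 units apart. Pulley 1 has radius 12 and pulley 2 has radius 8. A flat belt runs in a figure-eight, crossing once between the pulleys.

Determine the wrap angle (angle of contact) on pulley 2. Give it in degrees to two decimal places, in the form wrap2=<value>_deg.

wrap2=234.07_deg

crossed belt: β = asin((r1+r2)/C) = asin(20/44) = 27.0357°
wrap1 = wrap2 = π + 2β = 234.0714°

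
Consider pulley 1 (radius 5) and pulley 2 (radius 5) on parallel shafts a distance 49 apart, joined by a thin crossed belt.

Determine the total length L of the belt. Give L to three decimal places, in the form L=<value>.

L=131.464

crossed belt: β = asin((r1+r2)/C) = asin(10/49) = 11.7757°
wrap1 = wrap2 = π + 2β = 203.5515°
tangent length = C·cosβ = 47.9687
L = (r1+r2)·wrap + 2·C·cosβ = 10·3.5526 + 2·47.9687 = 131.4639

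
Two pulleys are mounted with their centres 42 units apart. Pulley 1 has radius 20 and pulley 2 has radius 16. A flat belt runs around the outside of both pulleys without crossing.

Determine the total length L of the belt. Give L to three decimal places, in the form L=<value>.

L=197.479

open belt: β = asin((r2−r1)/C) = asin(-4/42) = -5.4650°
wrap1 = π − 2β = 190.9300°
wrap2 = π + 2β = 169.0700°
tangent length = C·cosβ = 41.8091
L = r1·wrap1 + r2·wrap2 + 2·C·cosβ = 20·3.3324 + 16·2.9508 + 2·41.8091 = 197.4786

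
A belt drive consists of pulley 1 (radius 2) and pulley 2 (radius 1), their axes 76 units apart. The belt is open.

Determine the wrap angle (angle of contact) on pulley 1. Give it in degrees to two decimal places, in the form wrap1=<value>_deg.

open belt: β = asin((r2−r1)/C) = asin(-1/76) = -0.7539°
wrap1 = π − 2β = 181.5078°
wrap2 = π + 2β = 178.4922°

wrap1=181.51_deg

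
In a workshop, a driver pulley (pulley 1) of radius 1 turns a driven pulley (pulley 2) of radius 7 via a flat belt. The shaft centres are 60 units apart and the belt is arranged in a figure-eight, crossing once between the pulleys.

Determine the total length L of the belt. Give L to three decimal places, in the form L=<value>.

L=146.201

crossed belt: β = asin((r1+r2)/C) = asin(8/60) = 7.6623°
wrap1 = wrap2 = π + 2β = 195.3245°
tangent length = C·cosβ = 59.4643
L = (r1+r2)·wrap + 2·C·cosβ = 8·3.4091 + 2·59.4643 = 146.2010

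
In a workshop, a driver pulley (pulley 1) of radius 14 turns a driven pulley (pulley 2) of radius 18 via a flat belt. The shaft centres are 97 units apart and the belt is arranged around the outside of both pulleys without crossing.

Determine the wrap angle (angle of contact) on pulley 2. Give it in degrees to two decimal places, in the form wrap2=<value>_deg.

wrap2=184.73_deg

open belt: β = asin((r2−r1)/C) = asin(4/97) = 2.3634°
wrap1 = π − 2β = 175.2732°
wrap2 = π + 2β = 184.7268°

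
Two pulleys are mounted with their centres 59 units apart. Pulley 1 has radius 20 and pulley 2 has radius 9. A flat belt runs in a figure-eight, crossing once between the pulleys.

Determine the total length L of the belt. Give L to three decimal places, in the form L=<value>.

L=223.671

crossed belt: β = asin((r1+r2)/C) = asin(29/59) = 29.4409°
wrap1 = wrap2 = π + 2β = 238.8818°
tangent length = C·cosβ = 51.3809
L = (r1+r2)·wrap + 2·C·cosβ = 29·4.1693 + 2·51.3809 = 223.6708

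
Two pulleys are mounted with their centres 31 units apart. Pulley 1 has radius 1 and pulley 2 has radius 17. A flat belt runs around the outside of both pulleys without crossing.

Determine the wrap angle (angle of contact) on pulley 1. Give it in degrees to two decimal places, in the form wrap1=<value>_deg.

wrap1=117.85_deg

open belt: β = asin((r2−r1)/C) = asin(16/31) = 31.0730°
wrap1 = π − 2β = 117.8541°
wrap2 = π + 2β = 242.1459°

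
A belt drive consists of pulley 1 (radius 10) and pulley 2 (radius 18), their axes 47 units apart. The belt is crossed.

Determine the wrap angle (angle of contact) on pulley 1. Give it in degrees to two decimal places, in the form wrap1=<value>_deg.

wrap1=253.13_deg

crossed belt: β = asin((r1+r2)/C) = asin(28/47) = 36.5657°
wrap1 = wrap2 = π + 2β = 253.1315°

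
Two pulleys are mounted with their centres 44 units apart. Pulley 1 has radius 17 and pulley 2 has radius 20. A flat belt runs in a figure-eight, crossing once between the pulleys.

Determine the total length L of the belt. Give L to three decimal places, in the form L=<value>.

L=237.786

crossed belt: β = asin((r1+r2)/C) = asin(37/44) = 57.2362°
wrap1 = wrap2 = π + 2β = 294.4725°
tangent length = C·cosβ = 23.8118
L = (r1+r2)·wrap + 2·C·cosβ = 37·5.1395 + 2·23.8118 = 237.7856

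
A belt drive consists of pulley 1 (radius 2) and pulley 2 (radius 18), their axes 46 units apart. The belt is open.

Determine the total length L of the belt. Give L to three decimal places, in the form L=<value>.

open belt: β = asin((r2−r1)/C) = asin(16/46) = 20.3544°
wrap1 = π − 2β = 139.2912°
wrap2 = π + 2β = 220.7088°
tangent length = C·cosβ = 43.1277
L = r1·wrap1 + r2·wrap2 + 2·C·cosβ = 2·2.4311 + 18·3.8521 + 2·43.1277 = 160.4553

L=160.455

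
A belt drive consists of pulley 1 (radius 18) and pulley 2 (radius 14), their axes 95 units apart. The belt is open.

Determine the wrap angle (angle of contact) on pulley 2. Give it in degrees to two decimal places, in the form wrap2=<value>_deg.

open belt: β = asin((r2−r1)/C) = asin(-4/95) = -2.4132°
wrap1 = π − 2β = 184.8263°
wrap2 = π + 2β = 175.1737°

wrap2=175.17_deg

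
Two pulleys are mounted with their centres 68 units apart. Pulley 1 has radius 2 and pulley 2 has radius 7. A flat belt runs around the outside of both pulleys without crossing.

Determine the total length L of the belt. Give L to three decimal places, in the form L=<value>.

open belt: β = asin((r2−r1)/C) = asin(5/68) = 4.2167°
wrap1 = π − 2β = 171.5665°
wrap2 = π + 2β = 188.4335°
tangent length = C·cosβ = 67.8159
L = r1·wrap1 + r2·wrap2 + 2·C·cosβ = 2·2.9944 + 7·3.2888 + 2·67.8159 = 164.6421

L=164.642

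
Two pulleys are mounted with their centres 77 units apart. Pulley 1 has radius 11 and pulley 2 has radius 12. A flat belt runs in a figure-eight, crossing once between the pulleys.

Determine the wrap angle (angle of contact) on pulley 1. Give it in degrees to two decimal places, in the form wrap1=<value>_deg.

crossed belt: β = asin((r1+r2)/C) = asin(23/77) = 17.3796°
wrap1 = wrap2 = π + 2β = 214.7592°

wrap1=214.76_deg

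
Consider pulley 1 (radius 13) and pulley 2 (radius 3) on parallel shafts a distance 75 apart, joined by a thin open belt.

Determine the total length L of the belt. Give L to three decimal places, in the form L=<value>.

open belt: β = asin((r2−r1)/C) = asin(-10/75) = -7.6623°
wrap1 = π − 2β = 195.3245°
wrap2 = π + 2β = 164.6755°
tangent length = C·cosβ = 74.3303
L = r1·wrap1 + r2·wrap2 + 2·C·cosβ = 13·3.4091 + 3·2.8741 + 2·74.3303 = 201.6008

L=201.601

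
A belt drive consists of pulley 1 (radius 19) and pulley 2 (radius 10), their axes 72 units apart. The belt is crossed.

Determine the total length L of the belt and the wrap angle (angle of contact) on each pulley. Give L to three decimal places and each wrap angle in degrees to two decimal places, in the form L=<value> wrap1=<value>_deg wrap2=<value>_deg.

crossed belt: β = asin((r1+r2)/C) = asin(29/72) = 23.7519°
wrap1 = wrap2 = π + 2β = 227.5039°
tangent length = C·cosβ = 65.9014
L = (r1+r2)·wrap + 2·C·cosβ = 29·3.9707 + 2·65.9014 = 246.9530

L=246.953 wrap1=227.50_deg wrap2=227.50_deg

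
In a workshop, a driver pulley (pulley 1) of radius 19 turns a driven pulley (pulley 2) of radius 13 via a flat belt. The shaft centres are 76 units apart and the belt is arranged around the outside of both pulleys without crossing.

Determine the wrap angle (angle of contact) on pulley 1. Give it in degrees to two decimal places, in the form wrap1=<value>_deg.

wrap1=189.06_deg

open belt: β = asin((r2−r1)/C) = asin(-6/76) = -4.5281°
wrap1 = π − 2β = 189.0561°
wrap2 = π + 2β = 170.9439°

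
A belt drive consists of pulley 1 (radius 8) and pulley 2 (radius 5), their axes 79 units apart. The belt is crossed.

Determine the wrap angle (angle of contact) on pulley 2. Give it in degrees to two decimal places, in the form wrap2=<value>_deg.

wrap2=198.94_deg

crossed belt: β = asin((r1+r2)/C) = asin(13/79) = 9.4715°
wrap1 = wrap2 = π + 2β = 198.9430°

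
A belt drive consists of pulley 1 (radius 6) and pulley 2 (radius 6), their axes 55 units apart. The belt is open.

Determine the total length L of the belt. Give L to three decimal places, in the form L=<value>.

open belt: β = asin((r2−r1)/C) = asin(0/55) = 0.0000°
wrap1 = π − 2β = 180.0000°
wrap2 = π + 2β = 180.0000°
tangent length = C·cosβ = 55.0000
L = r1·wrap1 + r2·wrap2 + 2·C·cosβ = 6·3.1416 + 6·3.1416 + 2·55.0000 = 147.6991

L=147.699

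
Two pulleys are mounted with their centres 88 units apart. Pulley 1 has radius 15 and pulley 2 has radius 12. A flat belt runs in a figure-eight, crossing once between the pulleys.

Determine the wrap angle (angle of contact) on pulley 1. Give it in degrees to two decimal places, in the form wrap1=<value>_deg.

wrap1=215.74_deg

crossed belt: β = asin((r1+r2)/C) = asin(27/88) = 17.8676°
wrap1 = wrap2 = π + 2β = 215.7352°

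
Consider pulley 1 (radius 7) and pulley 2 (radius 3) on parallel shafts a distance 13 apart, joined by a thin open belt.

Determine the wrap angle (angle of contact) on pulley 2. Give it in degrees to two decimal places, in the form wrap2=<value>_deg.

wrap2=144.16_deg

open belt: β = asin((r2−r1)/C) = asin(-4/13) = -17.9202°
wrap1 = π − 2β = 215.8404°
wrap2 = π + 2β = 144.1596°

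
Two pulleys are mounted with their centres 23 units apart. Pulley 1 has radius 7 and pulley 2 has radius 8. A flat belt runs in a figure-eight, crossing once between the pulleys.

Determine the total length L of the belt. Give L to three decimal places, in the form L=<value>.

L=103.309

crossed belt: β = asin((r1+r2)/C) = asin(15/23) = 40.7057°
wrap1 = wrap2 = π + 2β = 261.4114°
tangent length = C·cosβ = 17.4356
L = (r1+r2)·wrap + 2·C·cosβ = 15·4.5625 + 2·17.4356 = 103.3085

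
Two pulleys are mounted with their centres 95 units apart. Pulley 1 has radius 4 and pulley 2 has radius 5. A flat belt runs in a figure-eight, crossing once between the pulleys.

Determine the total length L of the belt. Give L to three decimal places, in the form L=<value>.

crossed belt: β = asin((r1+r2)/C) = asin(9/95) = 5.4362°
wrap1 = wrap2 = π + 2β = 190.8723°
tangent length = C·cosβ = 94.5727
L = (r1+r2)·wrap + 2·C·cosβ = 9·3.3314 + 2·94.5727 = 219.1276

L=219.128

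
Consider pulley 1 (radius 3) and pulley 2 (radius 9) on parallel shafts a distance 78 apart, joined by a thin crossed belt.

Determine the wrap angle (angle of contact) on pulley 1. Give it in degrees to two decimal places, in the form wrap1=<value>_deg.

wrap1=197.70_deg

crossed belt: β = asin((r1+r2)/C) = asin(12/78) = 8.8499°
wrap1 = wrap2 = π + 2β = 197.6998°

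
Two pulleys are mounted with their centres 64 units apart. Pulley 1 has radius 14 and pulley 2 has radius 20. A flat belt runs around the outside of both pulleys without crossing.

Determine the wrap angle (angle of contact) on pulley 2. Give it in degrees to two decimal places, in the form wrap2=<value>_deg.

open belt: β = asin((r2−r1)/C) = asin(6/64) = 5.3794°
wrap1 = π − 2β = 169.2412°
wrap2 = π + 2β = 190.7588°

wrap2=190.76_deg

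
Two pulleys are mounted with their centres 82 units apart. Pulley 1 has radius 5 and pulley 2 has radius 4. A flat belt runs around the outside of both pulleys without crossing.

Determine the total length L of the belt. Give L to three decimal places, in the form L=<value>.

open belt: β = asin((r2−r1)/C) = asin(-1/82) = -0.6987°
wrap1 = π − 2β = 181.3975°
wrap2 = π + 2β = 178.6025°
tangent length = C·cosβ = 81.9939
L = r1·wrap1 + r2·wrap2 + 2·C·cosβ = 5·3.1660 + 4·3.1172 + 2·81.9939 = 192.2865

L=192.287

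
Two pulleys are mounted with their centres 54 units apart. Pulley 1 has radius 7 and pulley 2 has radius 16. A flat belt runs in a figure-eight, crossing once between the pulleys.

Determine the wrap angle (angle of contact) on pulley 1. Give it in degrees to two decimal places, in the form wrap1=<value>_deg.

wrap1=230.42_deg

crossed belt: β = asin((r1+r2)/C) = asin(23/54) = 25.2093°
wrap1 = wrap2 = π + 2β = 230.4186°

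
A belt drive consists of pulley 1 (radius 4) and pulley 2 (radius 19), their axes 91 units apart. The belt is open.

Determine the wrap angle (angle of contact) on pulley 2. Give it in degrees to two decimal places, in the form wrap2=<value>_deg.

open belt: β = asin((r2−r1)/C) = asin(15/91) = 9.4877°
wrap1 = π − 2β = 161.0247°
wrap2 = π + 2β = 198.9753°

wrap2=198.98_deg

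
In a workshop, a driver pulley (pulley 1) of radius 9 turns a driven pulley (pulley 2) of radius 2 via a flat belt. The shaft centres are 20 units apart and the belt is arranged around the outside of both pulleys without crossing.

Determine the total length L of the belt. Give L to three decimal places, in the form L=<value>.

open belt: β = asin((r2−r1)/C) = asin(-7/20) = -20.4873°
wrap1 = π − 2β = 220.9746°
wrap2 = π + 2β = 139.0254°
tangent length = C·cosβ = 18.7350
L = r1·wrap1 + r2·wrap2 + 2·C·cosβ = 9·3.8567 + 2·2.4265 + 2·18.7350 = 77.0335

L=77.034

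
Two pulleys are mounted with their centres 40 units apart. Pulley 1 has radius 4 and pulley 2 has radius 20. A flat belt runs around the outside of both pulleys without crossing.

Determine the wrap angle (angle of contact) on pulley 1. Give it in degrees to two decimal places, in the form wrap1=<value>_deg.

wrap1=132.84_deg

open belt: β = asin((r2−r1)/C) = asin(16/40) = 23.5782°
wrap1 = π − 2β = 132.8436°
wrap2 = π + 2β = 227.1564°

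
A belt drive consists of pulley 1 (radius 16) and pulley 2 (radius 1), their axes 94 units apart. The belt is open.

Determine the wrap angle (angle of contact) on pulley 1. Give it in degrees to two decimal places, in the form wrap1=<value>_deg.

wrap1=198.36_deg

open belt: β = asin((r2−r1)/C) = asin(-15/94) = -9.1822°
wrap1 = π − 2β = 198.3644°
wrap2 = π + 2β = 161.6356°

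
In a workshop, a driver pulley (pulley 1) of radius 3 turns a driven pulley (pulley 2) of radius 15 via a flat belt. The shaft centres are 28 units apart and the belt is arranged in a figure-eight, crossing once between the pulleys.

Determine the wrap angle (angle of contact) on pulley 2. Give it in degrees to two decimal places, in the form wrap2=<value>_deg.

wrap2=260.01_deg

crossed belt: β = asin((r1+r2)/C) = asin(18/28) = 40.0052°
wrap1 = wrap2 = π + 2β = 260.0104°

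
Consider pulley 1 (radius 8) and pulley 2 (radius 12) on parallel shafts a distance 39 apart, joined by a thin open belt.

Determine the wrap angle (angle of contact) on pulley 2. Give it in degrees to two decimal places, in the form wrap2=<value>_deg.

open belt: β = asin((r2−r1)/C) = asin(4/39) = 5.8868°
wrap1 = π − 2β = 168.2263°
wrap2 = π + 2β = 191.7737°

wrap2=191.77_deg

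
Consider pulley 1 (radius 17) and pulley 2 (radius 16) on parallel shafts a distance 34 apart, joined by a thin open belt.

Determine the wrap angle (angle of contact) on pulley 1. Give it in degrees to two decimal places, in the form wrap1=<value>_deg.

open belt: β = asin((r2−r1)/C) = asin(-1/34) = -1.6854°
wrap1 = π − 2β = 183.3708°
wrap2 = π + 2β = 176.6292°

wrap1=183.37_deg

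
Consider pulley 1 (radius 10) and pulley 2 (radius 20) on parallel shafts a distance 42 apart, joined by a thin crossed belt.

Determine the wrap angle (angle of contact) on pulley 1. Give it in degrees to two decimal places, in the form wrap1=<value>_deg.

crossed belt: β = asin((r1+r2)/C) = asin(30/42) = 45.5847°
wrap1 = wrap2 = π + 2β = 271.1694°

wrap1=271.17_deg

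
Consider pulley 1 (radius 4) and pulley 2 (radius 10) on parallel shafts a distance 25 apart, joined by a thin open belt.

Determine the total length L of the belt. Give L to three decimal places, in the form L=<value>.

L=95.429

open belt: β = asin((r2−r1)/C) = asin(6/25) = 13.8865°
wrap1 = π − 2β = 152.2269°
wrap2 = π + 2β = 207.7731°
tangent length = C·cosβ = 24.2693
L = r1·wrap1 + r2·wrap2 + 2·C·cosβ = 4·2.6569 + 10·3.6263 + 2·24.2693 = 95.4293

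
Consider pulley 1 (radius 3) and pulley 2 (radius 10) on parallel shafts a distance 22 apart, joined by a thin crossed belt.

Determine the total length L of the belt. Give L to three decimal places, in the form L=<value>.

crossed belt: β = asin((r1+r2)/C) = asin(13/22) = 36.2215°
wrap1 = wrap2 = π + 2β = 252.4431°
tangent length = C·cosβ = 17.7482
L = (r1+r2)·wrap + 2·C·cosβ = 13·4.4060 + 2·17.7482 = 92.7740

L=92.774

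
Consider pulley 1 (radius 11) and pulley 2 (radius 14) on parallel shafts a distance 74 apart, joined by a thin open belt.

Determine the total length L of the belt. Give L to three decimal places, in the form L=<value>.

open belt: β = asin((r2−r1)/C) = asin(3/74) = 2.3234°
wrap1 = π − 2β = 175.3531°
wrap2 = π + 2β = 184.6469°
tangent length = C·cosβ = 73.9392
L = r1·wrap1 + r2·wrap2 + 2·C·cosβ = 11·3.0605 + 14·3.2227 + 2·73.9392 = 226.6615

L=226.661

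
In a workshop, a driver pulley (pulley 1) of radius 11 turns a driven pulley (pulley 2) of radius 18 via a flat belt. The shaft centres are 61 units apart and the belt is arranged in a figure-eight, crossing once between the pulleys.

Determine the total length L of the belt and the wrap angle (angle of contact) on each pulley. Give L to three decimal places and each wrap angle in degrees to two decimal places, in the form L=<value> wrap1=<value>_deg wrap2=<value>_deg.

L=227.172 wrap1=236.77_deg wrap2=236.77_deg

crossed belt: β = asin((r1+r2)/C) = asin(29/61) = 28.3860°
wrap1 = wrap2 = π + 2β = 236.7721°
tangent length = C·cosβ = 53.6656
L = (r1+r2)·wrap + 2·C·cosβ = 29·4.1325 + 2·53.6656 = 227.1724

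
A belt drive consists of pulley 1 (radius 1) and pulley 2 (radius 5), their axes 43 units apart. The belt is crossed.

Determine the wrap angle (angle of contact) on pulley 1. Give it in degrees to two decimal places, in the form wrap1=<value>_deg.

wrap1=196.04_deg

crossed belt: β = asin((r1+r2)/C) = asin(6/43) = 8.0209°
wrap1 = wrap2 = π + 2β = 196.0419°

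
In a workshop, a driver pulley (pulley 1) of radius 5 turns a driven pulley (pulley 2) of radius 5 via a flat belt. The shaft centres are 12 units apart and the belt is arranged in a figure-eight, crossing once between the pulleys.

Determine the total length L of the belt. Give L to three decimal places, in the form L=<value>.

crossed belt: β = asin((r1+r2)/C) = asin(10/12) = 56.4427°
wrap1 = wrap2 = π + 2β = 292.8854°
tangent length = C·cosβ = 6.6332
L = (r1+r2)·wrap + 2·C·cosβ = 10·5.1118 + 2·6.6332 = 64.3846

L=64.385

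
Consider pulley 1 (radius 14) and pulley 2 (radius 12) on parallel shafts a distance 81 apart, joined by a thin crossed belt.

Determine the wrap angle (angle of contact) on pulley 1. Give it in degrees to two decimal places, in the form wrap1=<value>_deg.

wrap1=217.45_deg

crossed belt: β = asin((r1+r2)/C) = asin(26/81) = 18.7227°
wrap1 = wrap2 = π + 2β = 217.4453°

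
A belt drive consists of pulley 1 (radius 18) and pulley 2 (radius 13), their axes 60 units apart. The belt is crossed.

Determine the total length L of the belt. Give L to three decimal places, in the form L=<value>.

crossed belt: β = asin((r1+r2)/C) = asin(31/60) = 31.1089°
wrap1 = wrap2 = π + 2β = 242.2178°
tangent length = C·cosβ = 51.3712
L = (r1+r2)·wrap + 2·C·cosβ = 31·4.2275 + 2·51.3712 = 233.7949

L=233.795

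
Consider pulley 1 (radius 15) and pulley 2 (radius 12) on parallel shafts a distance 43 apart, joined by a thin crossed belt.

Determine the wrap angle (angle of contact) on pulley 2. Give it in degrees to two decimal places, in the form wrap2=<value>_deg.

wrap2=257.79_deg

crossed belt: β = asin((r1+r2)/C) = asin(27/43) = 38.8959°
wrap1 = wrap2 = π + 2β = 257.7917°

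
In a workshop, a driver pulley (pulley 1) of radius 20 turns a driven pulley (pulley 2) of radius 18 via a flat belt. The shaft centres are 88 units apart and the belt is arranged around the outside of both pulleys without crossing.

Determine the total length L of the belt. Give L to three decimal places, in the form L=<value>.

L=295.426

open belt: β = asin((r2−r1)/C) = asin(-2/88) = -1.3023°
wrap1 = π − 2β = 182.6046°
wrap2 = π + 2β = 177.3954°
tangent length = C·cosβ = 87.9773
L = r1·wrap1 + r2·wrap2 + 2·C·cosβ = 20·3.1871 + 18·3.0961 + 2·87.9773 = 295.4260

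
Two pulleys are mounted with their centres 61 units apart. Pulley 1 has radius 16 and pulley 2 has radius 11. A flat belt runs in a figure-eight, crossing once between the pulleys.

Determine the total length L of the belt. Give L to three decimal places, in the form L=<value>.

crossed belt: β = asin((r1+r2)/C) = asin(27/61) = 26.2714°
wrap1 = wrap2 = π + 2β = 232.5427°
tangent length = C·cosβ = 54.6992
L = (r1+r2)·wrap + 2·C·cosβ = 27·4.0586 + 2·54.6992 = 218.9815

L=218.982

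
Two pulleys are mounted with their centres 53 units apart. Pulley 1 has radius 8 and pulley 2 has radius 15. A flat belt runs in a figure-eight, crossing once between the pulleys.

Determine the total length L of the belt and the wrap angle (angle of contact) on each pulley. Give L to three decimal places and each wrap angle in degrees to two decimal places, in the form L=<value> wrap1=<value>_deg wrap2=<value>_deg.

L=188.404 wrap1=231.44_deg wrap2=231.44_deg

crossed belt: β = asin((r1+r2)/C) = asin(23/53) = 25.7193°
wrap1 = wrap2 = π + 2β = 231.4386°
tangent length = C·cosβ = 47.7493
L = (r1+r2)·wrap + 2·C·cosβ = 23·4.0394 + 2·47.7493 = 188.4041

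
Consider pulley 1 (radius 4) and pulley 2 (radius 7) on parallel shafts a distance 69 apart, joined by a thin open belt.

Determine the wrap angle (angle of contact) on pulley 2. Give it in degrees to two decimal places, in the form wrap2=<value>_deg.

wrap2=184.98_deg

open belt: β = asin((r2−r1)/C) = asin(3/69) = 2.4919°
wrap1 = π − 2β = 175.0162°
wrap2 = π + 2β = 184.9838°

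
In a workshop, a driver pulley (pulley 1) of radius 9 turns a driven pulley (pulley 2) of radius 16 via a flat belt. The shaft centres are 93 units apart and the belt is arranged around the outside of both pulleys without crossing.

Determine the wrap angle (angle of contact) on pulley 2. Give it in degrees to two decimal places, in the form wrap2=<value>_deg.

wrap2=188.63_deg

open belt: β = asin((r2−r1)/C) = asin(7/93) = 4.3167°
wrap1 = π − 2β = 171.3667°
wrap2 = π + 2β = 188.6333°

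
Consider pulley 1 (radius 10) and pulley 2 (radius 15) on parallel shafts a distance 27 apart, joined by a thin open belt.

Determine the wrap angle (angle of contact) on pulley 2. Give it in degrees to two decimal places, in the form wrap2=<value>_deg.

open belt: β = asin((r2−r1)/C) = asin(5/27) = 10.6719°
wrap1 = π − 2β = 158.6561°
wrap2 = π + 2β = 201.3439°

wrap2=201.34_deg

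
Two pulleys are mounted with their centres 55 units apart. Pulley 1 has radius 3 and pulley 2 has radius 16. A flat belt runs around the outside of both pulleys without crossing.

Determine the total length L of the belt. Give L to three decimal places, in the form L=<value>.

open belt: β = asin((r2−r1)/C) = asin(13/55) = 13.6720°
wrap1 = π − 2β = 152.6560°
wrap2 = π + 2β = 207.3440°
tangent length = C·cosβ = 53.4416
L = r1·wrap1 + r2·wrap2 + 2·C·cosβ = 3·2.6643 + 16·3.6188 + 2·53.4416 = 172.7775

L=172.778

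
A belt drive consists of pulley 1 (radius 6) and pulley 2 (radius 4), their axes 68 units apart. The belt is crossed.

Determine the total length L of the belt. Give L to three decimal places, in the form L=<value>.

crossed belt: β = asin((r1+r2)/C) = asin(10/68) = 8.4565°
wrap1 = wrap2 = π + 2β = 196.9130°
tangent length = C·cosβ = 67.2607
L = (r1+r2)·wrap + 2·C·cosβ = 10·3.4368 + 2·67.2607 = 168.8892

L=168.889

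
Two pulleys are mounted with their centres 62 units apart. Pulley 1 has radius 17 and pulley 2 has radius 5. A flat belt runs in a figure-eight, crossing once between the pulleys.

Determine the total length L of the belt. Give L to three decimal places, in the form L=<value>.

crossed belt: β = asin((r1+r2)/C) = asin(22/62) = 20.7836°
wrap1 = wrap2 = π + 2β = 221.5671°
tangent length = C·cosβ = 57.9655
L = (r1+r2)·wrap + 2·C·cosβ = 22·3.8671 + 2·57.9655 = 201.0067

L=201.007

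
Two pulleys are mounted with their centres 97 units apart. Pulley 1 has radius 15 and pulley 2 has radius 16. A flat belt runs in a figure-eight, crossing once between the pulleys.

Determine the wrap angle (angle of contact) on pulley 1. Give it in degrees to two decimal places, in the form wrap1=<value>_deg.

wrap1=217.28_deg

crossed belt: β = asin((r1+r2)/C) = asin(31/97) = 18.6380°
wrap1 = wrap2 = π + 2β = 217.2760°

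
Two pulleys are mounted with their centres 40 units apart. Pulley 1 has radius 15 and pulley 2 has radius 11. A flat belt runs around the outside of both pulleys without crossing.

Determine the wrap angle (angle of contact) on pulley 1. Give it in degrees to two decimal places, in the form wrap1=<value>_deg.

wrap1=191.48_deg

open belt: β = asin((r2−r1)/C) = asin(-4/40) = -5.7392°
wrap1 = π − 2β = 191.4783°
wrap2 = π + 2β = 168.5217°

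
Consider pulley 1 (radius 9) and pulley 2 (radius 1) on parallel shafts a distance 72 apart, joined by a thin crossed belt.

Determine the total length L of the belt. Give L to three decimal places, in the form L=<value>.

L=176.807

crossed belt: β = asin((r1+r2)/C) = asin(10/72) = 7.9836°
wrap1 = wrap2 = π + 2β = 195.9671°
tangent length = C·cosβ = 71.3022
L = (r1+r2)·wrap + 2·C·cosβ = 10·3.4203 + 2·71.3022 = 176.8071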